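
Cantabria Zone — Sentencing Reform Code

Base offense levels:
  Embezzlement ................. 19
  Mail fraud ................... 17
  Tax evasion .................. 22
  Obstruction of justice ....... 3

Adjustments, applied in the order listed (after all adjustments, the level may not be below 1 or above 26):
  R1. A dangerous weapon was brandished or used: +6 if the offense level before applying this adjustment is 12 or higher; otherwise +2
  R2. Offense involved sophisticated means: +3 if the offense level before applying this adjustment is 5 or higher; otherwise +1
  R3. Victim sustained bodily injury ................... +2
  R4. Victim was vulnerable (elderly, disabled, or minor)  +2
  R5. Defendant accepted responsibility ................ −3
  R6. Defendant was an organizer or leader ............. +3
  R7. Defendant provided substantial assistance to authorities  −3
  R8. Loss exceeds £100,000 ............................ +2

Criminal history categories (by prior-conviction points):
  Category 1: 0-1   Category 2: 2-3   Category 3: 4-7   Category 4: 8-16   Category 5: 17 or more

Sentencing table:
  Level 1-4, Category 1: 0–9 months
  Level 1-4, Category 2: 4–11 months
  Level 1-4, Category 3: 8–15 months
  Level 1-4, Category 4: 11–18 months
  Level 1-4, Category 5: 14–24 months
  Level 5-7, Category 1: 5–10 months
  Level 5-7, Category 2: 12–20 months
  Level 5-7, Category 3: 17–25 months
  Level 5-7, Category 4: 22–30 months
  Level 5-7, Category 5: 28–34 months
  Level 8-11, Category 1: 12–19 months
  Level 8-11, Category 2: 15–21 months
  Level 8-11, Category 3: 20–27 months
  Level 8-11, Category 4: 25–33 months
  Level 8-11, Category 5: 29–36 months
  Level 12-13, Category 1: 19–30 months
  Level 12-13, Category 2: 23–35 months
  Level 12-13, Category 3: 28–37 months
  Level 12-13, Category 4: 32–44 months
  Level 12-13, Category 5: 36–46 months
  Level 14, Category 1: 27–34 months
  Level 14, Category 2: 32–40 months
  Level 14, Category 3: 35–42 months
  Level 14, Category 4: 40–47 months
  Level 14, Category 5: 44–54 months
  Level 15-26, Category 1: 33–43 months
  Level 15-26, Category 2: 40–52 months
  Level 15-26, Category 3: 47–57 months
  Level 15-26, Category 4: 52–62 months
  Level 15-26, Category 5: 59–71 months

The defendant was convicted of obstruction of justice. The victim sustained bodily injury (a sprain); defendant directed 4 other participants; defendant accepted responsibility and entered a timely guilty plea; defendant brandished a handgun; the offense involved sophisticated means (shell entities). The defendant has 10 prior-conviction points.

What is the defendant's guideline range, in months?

25-33 months

Base offense level for obstruction of justice: 3.
R1 applies (level before this adjustment is 3 < 12, so +2): 3 + 2 = 5.
R2 applies (level before this adjustment is 5 ≥ 5, so +3): 5 + 3 = 8.
R3 applies: 8 + 2 = 10.
R5 applies: 10 − 3 = 7.
R6 applies: 7 + 3 = 10.
R7 does not apply.
Final offense level: 10.
Criminal history: 10 prior points → Category 4 (8-16).
Level 10 falls in the 8-11 band.
Grid: Level 8-11 × Category 4 = 25-33 months.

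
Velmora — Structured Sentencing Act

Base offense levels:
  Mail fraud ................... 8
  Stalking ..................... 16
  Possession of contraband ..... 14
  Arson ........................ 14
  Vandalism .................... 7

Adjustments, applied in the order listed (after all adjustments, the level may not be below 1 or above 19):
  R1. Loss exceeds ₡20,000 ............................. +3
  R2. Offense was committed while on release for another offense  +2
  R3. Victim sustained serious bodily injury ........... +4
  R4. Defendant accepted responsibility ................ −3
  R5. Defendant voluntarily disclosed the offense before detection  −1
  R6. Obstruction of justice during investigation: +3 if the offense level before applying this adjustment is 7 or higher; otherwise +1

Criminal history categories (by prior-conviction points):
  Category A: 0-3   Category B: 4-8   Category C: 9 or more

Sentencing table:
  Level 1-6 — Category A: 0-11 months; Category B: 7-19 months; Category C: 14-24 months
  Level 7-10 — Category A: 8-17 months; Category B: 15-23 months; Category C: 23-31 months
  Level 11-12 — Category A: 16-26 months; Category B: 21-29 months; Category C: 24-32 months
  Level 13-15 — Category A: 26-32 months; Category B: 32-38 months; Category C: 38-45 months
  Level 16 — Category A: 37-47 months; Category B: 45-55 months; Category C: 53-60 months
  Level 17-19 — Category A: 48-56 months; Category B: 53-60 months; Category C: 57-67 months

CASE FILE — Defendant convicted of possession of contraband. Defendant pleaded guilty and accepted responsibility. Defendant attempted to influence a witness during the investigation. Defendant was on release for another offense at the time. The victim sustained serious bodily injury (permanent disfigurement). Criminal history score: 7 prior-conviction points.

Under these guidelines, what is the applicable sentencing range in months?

53-60 months

Base offense level for possession of contraband: 14.
R1 does not apply.
R2 applies: 14 + 2 = 16.
R3 applies: 16 + 4 = 20.
R4 applies: 20 − 3 = 17.
R5 does not apply.
R6 applies (level before this adjustment is 17 ≥ 7, so +3): 17 + 3 = 20.
Level 20 exceeds the maximum of 19; capped at 19.
Final offense level: 19.
Criminal history: 7 prior points → Category B (4-8).
Level 19 falls in the 17-19 band.
Grid: Level 17-19 × Category B = 53-60 months.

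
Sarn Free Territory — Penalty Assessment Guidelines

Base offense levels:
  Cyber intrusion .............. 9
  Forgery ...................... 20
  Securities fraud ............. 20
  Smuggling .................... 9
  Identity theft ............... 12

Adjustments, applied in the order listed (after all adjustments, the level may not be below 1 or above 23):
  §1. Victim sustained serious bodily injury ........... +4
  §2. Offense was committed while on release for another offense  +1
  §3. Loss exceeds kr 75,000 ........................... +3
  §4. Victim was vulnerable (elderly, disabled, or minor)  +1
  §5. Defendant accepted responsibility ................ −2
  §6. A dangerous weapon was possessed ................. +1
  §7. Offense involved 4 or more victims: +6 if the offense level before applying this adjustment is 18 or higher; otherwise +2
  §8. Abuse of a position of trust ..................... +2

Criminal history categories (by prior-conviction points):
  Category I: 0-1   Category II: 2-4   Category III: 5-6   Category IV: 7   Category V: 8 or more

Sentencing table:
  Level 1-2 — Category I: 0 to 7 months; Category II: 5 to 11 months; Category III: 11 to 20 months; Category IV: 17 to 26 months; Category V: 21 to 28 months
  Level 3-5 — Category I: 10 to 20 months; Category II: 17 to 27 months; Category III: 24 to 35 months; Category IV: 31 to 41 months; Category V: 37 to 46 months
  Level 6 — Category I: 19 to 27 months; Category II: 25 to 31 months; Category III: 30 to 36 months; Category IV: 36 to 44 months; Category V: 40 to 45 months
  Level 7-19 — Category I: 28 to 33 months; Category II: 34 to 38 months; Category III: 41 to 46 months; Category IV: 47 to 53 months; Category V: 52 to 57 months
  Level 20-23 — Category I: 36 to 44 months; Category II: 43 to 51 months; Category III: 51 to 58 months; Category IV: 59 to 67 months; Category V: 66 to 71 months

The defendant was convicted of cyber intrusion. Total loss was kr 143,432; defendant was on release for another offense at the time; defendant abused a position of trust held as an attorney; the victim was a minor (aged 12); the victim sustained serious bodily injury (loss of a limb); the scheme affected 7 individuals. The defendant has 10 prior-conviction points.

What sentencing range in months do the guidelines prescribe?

66-71 months

Base offense level for cyber intrusion: 9.
§1 applies: 9 + 4 = 13.
§2 applies: 13 + 1 = 14.
§3 applies: 14 + 3 = 17.
§4 applies: 17 + 1 = 18.
§7 applies (level before this adjustment is 18 ≥ 18, so +6): 18 + 6 = 24.
§8 applies: 24 + 2 = 26.
Level 26 exceeds the maximum of 23; capped at 23.
Final offense level: 23.
Criminal history: 10 prior points → Category V (8+).
Level 23 falls in the 20-23 band.
Grid: Level 20-23 × Category V = 66-71 months.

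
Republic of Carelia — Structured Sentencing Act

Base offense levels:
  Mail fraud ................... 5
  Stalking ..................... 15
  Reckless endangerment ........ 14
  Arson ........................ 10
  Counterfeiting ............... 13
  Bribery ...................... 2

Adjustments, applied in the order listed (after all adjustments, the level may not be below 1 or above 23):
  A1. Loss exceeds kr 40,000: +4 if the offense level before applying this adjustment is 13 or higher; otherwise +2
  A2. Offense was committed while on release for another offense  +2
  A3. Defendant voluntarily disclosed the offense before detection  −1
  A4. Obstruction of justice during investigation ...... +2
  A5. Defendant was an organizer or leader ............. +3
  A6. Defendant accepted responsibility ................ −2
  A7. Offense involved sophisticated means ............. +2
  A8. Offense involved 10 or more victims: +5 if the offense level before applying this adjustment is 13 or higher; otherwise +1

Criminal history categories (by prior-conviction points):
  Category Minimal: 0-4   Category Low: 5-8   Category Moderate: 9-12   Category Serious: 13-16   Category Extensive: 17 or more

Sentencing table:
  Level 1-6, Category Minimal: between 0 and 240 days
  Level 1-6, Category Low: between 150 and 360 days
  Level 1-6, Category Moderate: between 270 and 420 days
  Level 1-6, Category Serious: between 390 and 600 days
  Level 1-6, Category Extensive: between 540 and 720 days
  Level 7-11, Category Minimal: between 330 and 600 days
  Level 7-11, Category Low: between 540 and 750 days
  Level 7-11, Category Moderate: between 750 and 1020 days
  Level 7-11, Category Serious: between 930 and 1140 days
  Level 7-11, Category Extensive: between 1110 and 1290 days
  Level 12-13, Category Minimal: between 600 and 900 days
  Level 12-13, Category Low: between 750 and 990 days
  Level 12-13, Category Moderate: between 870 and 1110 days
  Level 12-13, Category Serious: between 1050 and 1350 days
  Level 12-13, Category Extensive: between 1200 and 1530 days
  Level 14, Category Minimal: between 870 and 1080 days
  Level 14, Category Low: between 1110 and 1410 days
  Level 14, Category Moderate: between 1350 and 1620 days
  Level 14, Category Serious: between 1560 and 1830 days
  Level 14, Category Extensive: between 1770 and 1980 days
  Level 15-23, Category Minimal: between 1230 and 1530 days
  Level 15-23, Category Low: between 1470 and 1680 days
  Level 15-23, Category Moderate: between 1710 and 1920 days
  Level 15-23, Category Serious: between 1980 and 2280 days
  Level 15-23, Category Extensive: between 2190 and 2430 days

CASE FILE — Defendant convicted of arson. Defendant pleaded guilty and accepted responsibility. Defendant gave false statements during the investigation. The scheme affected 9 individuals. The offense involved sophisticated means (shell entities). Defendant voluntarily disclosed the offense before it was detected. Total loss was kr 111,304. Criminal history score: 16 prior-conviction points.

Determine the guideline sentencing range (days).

Base offense level for arson: 10.
A1 applies (level before this adjustment is 10 < 13, so +2): 10 + 2 = 12.
A3 applies: 12 − 1 = 11.
A4 applies: 11 + 2 = 13.
A6 applies: 13 − 2 = 11.
A7 applies: 11 + 2 = 13.
A8 does not apply.
Final offense level: 13.
Criminal history: 16 prior points → Category Serious (13-16).
Level 13 falls in the 12-13 band.
Grid: Level 12-13 × Category Serious = 1050-1350 days.

1050-1350 days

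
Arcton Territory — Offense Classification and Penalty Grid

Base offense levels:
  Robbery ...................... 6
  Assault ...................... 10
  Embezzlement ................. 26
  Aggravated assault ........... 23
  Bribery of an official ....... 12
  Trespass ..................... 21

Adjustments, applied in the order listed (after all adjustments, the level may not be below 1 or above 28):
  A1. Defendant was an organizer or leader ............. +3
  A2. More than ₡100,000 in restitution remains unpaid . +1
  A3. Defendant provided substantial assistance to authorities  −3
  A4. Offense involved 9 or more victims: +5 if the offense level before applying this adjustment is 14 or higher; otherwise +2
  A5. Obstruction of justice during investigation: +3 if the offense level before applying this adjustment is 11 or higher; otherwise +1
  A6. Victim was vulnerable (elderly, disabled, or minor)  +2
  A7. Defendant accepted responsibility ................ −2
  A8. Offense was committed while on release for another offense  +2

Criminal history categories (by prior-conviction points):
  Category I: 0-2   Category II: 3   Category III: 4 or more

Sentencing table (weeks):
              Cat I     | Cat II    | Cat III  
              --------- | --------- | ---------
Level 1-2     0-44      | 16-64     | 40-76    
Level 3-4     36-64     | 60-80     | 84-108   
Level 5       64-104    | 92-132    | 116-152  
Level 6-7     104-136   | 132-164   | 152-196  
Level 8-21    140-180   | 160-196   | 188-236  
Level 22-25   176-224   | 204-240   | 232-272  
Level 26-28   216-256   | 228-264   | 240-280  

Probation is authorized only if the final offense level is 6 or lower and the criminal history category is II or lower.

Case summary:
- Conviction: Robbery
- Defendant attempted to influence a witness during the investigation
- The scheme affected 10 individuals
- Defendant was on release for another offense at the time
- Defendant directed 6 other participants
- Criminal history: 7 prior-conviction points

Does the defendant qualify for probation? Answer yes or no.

No

Base offense level for robbery: 6.
A1 applies: 6 + 3 = 9.
A3 does not apply.
A4 applies (level before this adjustment is 9 < 14, so +2): 9 + 2 = 11.
A5 applies (level before this adjustment is 11 ≥ 11, so +3): 11 + 3 = 14.
A7 does not apply.
A8 applies: 14 + 2 = 16.
Final offense level: 16.
Criminal history: 7 prior points → Category III (4+).
Level 16 falls in the 8-21 band.
Grid: Level 8-21 × Category III = 188-236 weeks.
Probation check: level 16 > 6 and category III > II → not eligible.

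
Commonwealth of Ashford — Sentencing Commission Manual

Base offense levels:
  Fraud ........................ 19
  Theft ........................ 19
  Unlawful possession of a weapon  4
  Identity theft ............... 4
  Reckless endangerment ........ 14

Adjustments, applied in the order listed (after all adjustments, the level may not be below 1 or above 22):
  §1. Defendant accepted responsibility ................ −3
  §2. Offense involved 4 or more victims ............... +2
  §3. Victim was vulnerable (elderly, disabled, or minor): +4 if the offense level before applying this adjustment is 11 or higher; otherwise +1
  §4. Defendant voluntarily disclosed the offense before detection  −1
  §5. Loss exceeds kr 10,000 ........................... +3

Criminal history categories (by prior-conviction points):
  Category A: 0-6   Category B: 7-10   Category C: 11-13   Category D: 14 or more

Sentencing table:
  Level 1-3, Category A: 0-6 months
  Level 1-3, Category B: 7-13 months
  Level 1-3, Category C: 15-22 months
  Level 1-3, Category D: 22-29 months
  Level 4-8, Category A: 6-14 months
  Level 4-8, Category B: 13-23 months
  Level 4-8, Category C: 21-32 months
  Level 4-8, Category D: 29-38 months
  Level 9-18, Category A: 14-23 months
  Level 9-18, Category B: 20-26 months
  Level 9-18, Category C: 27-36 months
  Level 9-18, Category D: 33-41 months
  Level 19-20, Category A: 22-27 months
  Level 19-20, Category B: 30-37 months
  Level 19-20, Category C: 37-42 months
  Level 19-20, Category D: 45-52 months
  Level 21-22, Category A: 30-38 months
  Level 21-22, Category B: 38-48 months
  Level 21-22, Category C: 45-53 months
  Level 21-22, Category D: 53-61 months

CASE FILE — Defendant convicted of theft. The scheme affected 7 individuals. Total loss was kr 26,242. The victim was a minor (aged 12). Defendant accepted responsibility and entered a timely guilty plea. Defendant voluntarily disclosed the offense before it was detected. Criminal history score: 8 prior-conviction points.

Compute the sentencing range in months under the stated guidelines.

38-48 months

Base offense level for theft: 19.
§1 applies: 19 − 3 = 16.
§2 applies: 16 + 2 = 18.
§3 applies (level before this adjustment is 18 ≥ 11, so +4): 18 + 4 = 22.
§4 applies: 22 − 1 = 21.
§5 applies: 21 + 3 = 24.
Level 24 exceeds the maximum of 22; capped at 22.
Final offense level: 22.
Criminal history: 8 prior points → Category B (7-10).
Level 22 falls in the 21-22 band.
Grid: Level 21-22 × Category B = 38-48 months.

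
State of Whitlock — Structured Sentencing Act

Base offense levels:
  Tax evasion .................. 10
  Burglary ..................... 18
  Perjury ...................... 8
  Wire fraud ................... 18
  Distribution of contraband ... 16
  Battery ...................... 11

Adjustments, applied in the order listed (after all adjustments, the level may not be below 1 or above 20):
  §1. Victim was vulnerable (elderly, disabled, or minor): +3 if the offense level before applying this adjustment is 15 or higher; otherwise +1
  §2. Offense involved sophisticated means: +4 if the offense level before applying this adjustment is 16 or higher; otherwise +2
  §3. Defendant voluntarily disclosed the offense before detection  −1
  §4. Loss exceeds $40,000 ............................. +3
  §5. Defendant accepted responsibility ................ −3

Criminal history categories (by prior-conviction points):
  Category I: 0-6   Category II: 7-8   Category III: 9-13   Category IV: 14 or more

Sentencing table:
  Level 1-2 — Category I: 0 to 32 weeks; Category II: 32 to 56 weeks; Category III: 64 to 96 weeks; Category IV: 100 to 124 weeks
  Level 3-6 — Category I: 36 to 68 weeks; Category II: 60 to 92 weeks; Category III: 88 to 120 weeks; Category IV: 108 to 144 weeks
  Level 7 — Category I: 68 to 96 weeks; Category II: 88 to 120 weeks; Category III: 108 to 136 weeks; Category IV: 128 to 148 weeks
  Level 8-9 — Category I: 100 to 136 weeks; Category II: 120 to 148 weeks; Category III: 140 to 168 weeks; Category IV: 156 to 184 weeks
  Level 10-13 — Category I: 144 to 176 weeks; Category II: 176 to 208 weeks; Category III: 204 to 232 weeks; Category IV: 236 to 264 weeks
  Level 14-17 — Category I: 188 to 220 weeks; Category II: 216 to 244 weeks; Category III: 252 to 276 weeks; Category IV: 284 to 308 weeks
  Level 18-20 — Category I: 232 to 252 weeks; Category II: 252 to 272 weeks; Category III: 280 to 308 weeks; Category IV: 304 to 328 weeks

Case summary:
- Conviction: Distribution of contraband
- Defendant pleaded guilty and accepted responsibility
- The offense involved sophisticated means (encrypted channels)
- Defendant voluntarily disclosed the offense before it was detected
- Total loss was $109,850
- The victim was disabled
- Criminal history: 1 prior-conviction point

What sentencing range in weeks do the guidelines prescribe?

232-252 weeks

Base offense level for distribution of contraband: 16.
§1 applies (level before this adjustment is 16 ≥ 15, so +3): 16 + 3 = 19.
§2 applies (level before this adjustment is 19 ≥ 16, so +4): 19 + 4 = 23.
§3 applies: 23 − 1 = 22.
§4 applies: 22 + 3 = 25.
§5 applies: 25 − 3 = 22.
Level 22 exceeds the maximum of 20; capped at 20.
Final offense level: 20.
Criminal history: 1 prior point → Category I (0-6).
Level 20 falls in the 18-20 band.
Grid: Level 18-20 × Category I = 232-252 weeks.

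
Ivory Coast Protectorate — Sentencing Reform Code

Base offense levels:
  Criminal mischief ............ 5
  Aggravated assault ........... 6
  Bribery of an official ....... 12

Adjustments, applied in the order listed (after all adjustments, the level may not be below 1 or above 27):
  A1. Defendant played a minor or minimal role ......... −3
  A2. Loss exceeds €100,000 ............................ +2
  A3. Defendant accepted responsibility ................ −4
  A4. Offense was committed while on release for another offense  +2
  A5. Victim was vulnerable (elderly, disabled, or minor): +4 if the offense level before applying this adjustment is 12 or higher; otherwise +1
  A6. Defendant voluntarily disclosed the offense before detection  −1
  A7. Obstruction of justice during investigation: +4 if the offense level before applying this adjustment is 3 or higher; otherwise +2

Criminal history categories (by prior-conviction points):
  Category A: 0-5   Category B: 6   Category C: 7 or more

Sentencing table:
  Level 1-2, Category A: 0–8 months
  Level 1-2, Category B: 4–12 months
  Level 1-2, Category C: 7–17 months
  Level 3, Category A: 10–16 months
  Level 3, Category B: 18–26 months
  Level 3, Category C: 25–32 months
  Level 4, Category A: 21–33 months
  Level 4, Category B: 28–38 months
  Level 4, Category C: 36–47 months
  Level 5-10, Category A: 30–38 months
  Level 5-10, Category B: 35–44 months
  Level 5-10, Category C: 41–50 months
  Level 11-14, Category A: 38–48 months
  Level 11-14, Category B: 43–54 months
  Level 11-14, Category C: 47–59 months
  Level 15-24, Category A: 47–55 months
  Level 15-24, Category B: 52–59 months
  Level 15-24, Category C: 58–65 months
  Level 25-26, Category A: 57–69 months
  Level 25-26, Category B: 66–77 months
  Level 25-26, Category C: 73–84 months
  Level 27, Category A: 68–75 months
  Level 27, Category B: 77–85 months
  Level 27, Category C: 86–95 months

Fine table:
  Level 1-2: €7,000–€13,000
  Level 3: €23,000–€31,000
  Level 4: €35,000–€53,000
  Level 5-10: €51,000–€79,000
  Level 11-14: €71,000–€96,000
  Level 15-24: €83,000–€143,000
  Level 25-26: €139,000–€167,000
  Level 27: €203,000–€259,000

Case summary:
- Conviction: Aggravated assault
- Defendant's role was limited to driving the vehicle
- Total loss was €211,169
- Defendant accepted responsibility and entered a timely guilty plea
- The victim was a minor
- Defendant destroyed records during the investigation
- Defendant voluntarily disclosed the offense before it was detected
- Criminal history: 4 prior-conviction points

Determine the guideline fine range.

€23,000–€31,000

Base offense level for aggravated assault: 6.
A1 applies: 6 − 3 = 3.
A2 applies: 3 + 2 = 5.
A3 applies: 5 − 4 = 1.
A4 does not apply.
A5 applies (level before this adjustment is 1 < 12, so +1): 1 + 1 = 2.
A6 applies: 2 − 1 = 1.
A7 applies (level before this adjustment is 1 < 3, so +2): 1 + 2 = 3.
Final offense level: 3.
Level 3 falls in the 3 band.
Fine table: Level 3 → €23,000–€31,000.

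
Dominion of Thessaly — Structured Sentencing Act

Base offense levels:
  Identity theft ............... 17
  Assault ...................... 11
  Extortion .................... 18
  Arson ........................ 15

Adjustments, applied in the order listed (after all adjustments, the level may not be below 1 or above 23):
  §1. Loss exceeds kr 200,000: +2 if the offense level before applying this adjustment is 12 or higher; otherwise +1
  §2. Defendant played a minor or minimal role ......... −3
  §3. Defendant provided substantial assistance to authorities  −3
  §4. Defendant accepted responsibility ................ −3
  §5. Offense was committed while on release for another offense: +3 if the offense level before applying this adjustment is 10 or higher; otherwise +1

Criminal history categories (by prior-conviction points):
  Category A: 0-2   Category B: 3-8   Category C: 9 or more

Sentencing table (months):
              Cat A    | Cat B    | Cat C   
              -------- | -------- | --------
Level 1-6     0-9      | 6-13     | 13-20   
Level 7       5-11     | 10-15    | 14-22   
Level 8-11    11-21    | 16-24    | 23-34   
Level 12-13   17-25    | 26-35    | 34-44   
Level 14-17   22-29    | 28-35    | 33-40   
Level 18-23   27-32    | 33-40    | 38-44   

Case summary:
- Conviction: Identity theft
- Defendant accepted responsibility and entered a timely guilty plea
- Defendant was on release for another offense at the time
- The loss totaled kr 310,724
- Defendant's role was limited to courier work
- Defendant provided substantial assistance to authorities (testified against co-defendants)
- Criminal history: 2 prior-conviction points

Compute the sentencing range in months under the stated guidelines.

17-25 months

Base offense level for identity theft: 17.
§1 applies (level before this adjustment is 17 ≥ 12, so +2): 17 + 2 = 19.
§2 applies: 19 − 3 = 16.
§3 applies: 16 − 3 = 13.
§4 applies: 13 − 3 = 10.
§5 applies (level before this adjustment is 10 ≥ 10, so +3): 10 + 3 = 13.
Final offense level: 13.
Criminal history: 2 prior points → Category A (0-2).
Level 13 falls in the 12-13 band.
Grid: Level 12-13 × Category A = 17-25 months.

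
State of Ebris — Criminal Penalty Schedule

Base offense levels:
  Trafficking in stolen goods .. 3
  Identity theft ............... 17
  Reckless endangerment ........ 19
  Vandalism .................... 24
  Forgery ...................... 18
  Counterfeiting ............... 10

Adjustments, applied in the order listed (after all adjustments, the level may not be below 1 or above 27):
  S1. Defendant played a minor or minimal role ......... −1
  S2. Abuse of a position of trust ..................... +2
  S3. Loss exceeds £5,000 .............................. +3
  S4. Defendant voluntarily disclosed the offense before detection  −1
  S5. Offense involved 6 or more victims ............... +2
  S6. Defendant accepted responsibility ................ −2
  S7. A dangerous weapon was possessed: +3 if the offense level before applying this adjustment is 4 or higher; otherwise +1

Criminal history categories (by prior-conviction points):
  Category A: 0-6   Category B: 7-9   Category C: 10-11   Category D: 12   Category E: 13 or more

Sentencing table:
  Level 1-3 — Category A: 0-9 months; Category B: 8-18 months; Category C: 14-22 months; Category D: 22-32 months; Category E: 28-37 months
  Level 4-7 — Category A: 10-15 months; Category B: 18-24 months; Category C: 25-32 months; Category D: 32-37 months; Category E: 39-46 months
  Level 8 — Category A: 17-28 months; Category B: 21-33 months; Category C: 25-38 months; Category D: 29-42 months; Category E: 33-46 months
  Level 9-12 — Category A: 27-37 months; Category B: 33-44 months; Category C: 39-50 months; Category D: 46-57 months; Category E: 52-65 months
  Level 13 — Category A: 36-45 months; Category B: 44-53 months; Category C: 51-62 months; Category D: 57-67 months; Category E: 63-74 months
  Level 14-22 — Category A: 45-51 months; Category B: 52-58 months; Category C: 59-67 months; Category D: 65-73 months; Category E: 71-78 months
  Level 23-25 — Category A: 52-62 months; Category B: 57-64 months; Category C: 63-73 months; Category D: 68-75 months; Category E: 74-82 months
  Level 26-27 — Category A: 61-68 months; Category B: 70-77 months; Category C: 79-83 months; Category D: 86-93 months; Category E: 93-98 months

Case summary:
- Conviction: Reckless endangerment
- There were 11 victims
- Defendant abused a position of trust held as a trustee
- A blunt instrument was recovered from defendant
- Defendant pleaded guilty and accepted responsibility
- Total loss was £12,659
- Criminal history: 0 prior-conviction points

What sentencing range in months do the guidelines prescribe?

Base offense level for reckless endangerment: 19.
S2 applies: 19 + 2 = 21.
S3 applies: 21 + 3 = 24.
S4 does not apply.
S5 applies: 24 + 2 = 26.
S6 applies: 26 − 2 = 24.
S7 applies (level before this adjustment is 24 ≥ 4, so +3): 24 + 3 = 27.
Final offense level: 27.
Criminal history: 0 prior points → Category A (0-6).
Level 27 falls in the 26-27 band.
Grid: Level 26-27 × Category A = 61-68 months.

61-68 months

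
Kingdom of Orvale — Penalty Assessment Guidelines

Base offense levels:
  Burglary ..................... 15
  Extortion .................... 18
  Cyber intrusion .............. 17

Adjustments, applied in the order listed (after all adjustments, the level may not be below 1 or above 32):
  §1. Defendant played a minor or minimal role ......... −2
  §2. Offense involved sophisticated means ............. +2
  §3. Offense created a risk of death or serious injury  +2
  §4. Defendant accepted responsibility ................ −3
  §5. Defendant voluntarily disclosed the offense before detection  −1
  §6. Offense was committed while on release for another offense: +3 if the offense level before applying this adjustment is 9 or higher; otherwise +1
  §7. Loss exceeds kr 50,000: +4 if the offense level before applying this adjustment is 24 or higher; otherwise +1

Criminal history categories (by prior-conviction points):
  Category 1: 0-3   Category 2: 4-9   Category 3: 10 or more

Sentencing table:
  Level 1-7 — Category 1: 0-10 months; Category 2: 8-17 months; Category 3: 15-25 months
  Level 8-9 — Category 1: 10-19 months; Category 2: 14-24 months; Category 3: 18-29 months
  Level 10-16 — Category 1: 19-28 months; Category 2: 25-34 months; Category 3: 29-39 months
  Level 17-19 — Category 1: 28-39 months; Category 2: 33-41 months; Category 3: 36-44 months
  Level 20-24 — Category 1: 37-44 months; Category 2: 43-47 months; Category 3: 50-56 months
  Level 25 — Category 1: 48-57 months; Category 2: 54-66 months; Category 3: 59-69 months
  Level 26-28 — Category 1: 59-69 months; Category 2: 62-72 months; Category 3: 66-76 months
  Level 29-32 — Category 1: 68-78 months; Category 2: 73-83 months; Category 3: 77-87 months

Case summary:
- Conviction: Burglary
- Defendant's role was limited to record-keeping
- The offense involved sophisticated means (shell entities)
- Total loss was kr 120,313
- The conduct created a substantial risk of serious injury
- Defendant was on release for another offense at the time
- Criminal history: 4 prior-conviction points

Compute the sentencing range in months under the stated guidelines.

43-47 months

Base offense level for burglary: 15.
§1 applies: 15 − 2 = 13.
§2 applies: 13 + 2 = 15.
§3 applies: 15 + 2 = 17.
§5 does not apply.
§6 applies (level before this adjustment is 17 ≥ 9, so +3): 17 + 3 = 20.
§7 applies (level before this adjustment is 20 < 24, so +1): 20 + 1 = 21.
Final offense level: 21.
Criminal history: 4 prior points → Category 2 (4-9).
Level 21 falls in the 20-24 band.
Grid: Level 20-24 × Category 2 = 43-47 months.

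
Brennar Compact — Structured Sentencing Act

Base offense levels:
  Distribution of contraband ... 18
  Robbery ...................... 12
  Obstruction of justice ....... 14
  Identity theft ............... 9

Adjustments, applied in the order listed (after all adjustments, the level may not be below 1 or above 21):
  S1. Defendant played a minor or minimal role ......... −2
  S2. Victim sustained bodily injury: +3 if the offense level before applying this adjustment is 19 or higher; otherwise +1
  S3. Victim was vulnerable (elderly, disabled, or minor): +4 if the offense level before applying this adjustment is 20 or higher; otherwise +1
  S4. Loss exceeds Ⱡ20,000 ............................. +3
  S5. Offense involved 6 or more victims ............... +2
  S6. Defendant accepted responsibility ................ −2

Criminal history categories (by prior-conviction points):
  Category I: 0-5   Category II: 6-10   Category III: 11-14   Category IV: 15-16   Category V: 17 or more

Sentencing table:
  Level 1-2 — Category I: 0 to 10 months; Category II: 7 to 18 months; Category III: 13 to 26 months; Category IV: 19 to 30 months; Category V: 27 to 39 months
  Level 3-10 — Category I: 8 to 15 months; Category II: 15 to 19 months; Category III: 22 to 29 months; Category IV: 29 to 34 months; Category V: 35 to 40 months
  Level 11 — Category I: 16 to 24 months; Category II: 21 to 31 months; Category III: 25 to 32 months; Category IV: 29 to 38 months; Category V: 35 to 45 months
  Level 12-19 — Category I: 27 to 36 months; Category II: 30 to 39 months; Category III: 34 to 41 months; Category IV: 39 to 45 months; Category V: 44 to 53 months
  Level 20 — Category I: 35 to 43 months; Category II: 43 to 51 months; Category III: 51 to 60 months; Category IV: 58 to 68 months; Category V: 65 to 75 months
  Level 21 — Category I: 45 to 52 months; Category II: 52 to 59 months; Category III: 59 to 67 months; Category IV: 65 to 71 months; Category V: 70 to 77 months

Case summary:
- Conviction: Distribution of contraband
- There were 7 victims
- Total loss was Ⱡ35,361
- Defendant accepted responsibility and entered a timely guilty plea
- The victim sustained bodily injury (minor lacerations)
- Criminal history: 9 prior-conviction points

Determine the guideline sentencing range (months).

52-59 months

Base offense level for distribution of contraband: 18.
S1 does not apply.
S2 applies (level before this adjustment is 18 < 19, so +1): 18 + 1 = 19.
S4 applies: 19 + 3 = 22.
S5 applies: 22 + 2 = 24.
S6 applies: 24 − 2 = 22.
Level 22 exceeds the maximum of 21; capped at 21.
Final offense level: 21.
Criminal history: 9 prior points → Category II (6-10).
Level 21 falls in the 21 band.
Grid: Level 21 × Category II = 52-59 months.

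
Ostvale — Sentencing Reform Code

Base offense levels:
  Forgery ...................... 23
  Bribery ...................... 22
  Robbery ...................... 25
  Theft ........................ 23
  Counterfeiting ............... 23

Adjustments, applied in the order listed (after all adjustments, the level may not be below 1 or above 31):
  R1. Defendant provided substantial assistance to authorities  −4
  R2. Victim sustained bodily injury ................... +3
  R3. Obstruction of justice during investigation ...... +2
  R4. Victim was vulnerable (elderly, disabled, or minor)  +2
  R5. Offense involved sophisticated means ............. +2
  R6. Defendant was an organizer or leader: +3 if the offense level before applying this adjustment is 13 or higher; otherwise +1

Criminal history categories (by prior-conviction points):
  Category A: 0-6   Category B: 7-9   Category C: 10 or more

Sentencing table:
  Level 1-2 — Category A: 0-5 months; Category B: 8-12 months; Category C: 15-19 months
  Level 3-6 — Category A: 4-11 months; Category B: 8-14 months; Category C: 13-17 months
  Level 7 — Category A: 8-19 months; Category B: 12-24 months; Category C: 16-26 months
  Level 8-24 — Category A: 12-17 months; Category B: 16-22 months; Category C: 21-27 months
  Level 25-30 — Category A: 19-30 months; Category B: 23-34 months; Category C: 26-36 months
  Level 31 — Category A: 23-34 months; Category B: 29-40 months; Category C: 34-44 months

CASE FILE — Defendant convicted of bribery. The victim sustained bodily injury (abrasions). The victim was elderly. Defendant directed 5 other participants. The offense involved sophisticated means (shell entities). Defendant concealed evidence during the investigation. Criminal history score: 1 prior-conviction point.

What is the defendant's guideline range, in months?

23-34 months

Base offense level for bribery: 22.
R1 does not apply.
R2 applies: 22 + 3 = 25.
R3 applies: 25 + 2 = 27.
R4 applies: 27 + 2 = 29.
R5 applies: 29 + 2 = 31.
R6 applies (level before this adjustment is 31 ≥ 13, so +3): 31 + 3 = 34.
Level 34 exceeds the maximum of 31; capped at 31.
Final offense level: 31.
Criminal history: 1 prior point → Category A (0-6).
Level 31 falls in the 31 band.
Grid: Level 31 × Category A = 23-34 months.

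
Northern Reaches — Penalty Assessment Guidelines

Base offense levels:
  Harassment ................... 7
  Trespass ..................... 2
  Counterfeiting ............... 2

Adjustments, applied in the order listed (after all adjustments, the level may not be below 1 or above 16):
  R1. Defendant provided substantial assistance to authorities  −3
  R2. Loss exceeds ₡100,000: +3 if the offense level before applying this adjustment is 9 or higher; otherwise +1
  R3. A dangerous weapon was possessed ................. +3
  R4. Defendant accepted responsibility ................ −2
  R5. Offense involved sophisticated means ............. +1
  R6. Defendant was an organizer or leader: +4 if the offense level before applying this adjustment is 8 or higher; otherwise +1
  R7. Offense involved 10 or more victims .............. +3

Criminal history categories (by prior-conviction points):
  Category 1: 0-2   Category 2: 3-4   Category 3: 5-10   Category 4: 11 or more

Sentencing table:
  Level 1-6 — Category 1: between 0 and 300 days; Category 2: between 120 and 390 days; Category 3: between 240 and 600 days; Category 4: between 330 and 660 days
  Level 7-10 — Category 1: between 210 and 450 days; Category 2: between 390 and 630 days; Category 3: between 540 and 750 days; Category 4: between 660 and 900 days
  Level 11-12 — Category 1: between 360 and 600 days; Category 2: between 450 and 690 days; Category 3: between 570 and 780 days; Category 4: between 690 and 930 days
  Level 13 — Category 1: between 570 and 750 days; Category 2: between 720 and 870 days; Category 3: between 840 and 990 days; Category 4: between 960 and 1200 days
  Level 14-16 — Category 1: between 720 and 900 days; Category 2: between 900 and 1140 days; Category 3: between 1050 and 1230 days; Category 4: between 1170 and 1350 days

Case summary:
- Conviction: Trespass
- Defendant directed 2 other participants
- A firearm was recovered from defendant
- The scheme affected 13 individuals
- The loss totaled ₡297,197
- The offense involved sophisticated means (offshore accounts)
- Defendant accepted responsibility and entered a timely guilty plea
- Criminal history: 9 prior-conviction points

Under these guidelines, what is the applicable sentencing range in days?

Base offense level for trespass: 2.
R1 does not apply.
R2 applies (level before this adjustment is 2 < 9, so +1): 2 + 1 = 3.
R3 applies: 3 + 3 = 6.
R4 applies: 6 − 2 = 4.
R5 applies: 4 + 1 = 5.
R6 applies (level before this adjustment is 5 < 8, so +1): 5 + 1 = 6.
R7 applies: 6 + 3 = 9.
Final offense level: 9.
Criminal history: 9 prior points → Category 3 (5-10).
Level 9 falls in the 7-10 band.
Grid: Level 7-10 × Category 3 = 540-750 days.

540-750 days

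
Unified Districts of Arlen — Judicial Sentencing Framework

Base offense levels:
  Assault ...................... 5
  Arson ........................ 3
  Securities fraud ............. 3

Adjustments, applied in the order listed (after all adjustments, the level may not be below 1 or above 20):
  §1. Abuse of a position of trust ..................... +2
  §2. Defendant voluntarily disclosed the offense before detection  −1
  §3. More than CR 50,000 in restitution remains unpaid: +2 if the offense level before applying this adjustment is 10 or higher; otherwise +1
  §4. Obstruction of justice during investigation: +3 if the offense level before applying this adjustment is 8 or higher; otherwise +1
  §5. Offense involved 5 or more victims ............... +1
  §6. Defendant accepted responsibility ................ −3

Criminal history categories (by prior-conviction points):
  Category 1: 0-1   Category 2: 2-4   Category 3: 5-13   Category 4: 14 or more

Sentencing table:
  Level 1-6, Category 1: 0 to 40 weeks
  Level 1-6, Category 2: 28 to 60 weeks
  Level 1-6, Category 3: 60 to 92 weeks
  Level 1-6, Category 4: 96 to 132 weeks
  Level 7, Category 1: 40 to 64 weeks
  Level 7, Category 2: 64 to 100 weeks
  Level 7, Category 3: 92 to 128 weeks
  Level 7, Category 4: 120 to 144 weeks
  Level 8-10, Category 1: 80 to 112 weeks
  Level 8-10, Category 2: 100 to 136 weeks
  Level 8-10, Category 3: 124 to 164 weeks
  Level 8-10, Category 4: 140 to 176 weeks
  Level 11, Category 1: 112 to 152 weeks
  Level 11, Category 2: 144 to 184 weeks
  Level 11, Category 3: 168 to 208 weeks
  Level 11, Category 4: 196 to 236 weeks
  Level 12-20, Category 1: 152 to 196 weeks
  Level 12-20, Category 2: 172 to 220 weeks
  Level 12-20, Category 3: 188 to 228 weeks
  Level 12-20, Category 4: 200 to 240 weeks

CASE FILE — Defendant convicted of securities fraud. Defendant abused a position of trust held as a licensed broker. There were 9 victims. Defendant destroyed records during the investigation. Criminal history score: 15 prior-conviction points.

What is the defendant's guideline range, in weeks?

120-144 weeks

Base offense level for securities fraud: 3.
§1 applies: 3 + 2 = 5.
§2 does not apply.
§4 applies (level before this adjustment is 5 < 8, so +1): 5 + 1 = 6.
§5 applies: 6 + 1 = 7.
§6 does not apply.
Final offense level: 7.
Criminal history: 15 prior points → Category 4 (14+).
Level 7 falls in the 7 band.
Grid: Level 7 × Category 4 = 120-144 weeks.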